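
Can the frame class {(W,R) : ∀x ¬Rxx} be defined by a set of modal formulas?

No

Any modally definable frame class is closed under surjective bounded morphisms.
The 4-cycle (worlds a,b,c,d with a→b→c→d→a) is irreflexive, and the map sending every world to a single reflexive point • is a surjective bounded morphism (forth: every edge maps to (•,•); back: every world has a successor). So any modal formula valid on the 4-cycle is also valid on the reflexive point, which is not irreflexive.
So no modal formula (or set of formulas) defines exactly the irreflexive frames.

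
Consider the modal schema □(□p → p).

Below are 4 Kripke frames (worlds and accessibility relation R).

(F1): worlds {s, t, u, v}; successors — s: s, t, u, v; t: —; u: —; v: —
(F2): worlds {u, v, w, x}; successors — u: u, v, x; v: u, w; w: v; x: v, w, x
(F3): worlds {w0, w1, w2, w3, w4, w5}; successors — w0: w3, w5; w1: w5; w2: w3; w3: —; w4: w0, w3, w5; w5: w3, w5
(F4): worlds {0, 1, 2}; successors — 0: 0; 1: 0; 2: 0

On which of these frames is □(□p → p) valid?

Frame correspondent (Sahlqvist): ∀x ∀y (Rxy → Ryy) — i.e. shift-reflexivity.
(F1): fails — Rsu but not Ruu.
(F2): fails — Ruv but not Rvv.
(F3): fails — Rw4w0 but not Rw0w0.
(F4): condition met.
Valid on: (F4).

(F4)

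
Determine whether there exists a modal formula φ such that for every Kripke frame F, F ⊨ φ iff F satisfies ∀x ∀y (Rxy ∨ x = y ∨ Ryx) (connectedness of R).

Modal frame validity is preserved under disjoint unions.
Take 3 disjoint single-world reflexive frames: each is trivially connected, but their disjoint union has 3 worlds with no edge between distinct components, so it is not connected.
Hence connectedness of R is not modally definable.

No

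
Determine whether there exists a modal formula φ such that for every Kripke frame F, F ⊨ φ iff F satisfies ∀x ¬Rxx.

Modal frame validity is preserved under surjective bounded morphisms.
The 4-cycle (worlds w0,w1,w2,w3 with w0→w1→w2→w3→w0) is irreflexive, and the map sending every world to a single reflexive point • is a surjective bounded morphism (forth: every edge maps to (•,•); back: every world has a successor). So any modal formula valid on the 4-cycle is also valid on the reflexive point, which is not irreflexive.
Hence irreflexivity is not modally definable.

No — not modally definable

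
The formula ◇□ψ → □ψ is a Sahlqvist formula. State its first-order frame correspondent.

This is frame-equivalent to ◇ψ → □◇ψ (substitute ¬ψ for ψ and contrapose).
Suppose ◇ψ→□◇ψ is valid. Take Rxy, Rxz and set V(ψ)={y}. Then ◇ψ at x, so □◇ψ at x, so ◇ψ at z, so some w with Rzw has ψ; w=y, i.e. Rzy. By symmetry of the argument, Ryz.

the Euclidean property: ∀x ∀y ∀z (Rxy ∧ Rxz → Ryz)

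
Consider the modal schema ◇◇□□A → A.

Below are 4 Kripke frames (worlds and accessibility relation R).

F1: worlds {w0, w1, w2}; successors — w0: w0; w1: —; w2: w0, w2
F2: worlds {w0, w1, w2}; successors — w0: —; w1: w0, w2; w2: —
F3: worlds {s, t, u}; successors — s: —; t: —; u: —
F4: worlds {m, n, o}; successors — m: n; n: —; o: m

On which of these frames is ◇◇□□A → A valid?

F2, F3

The schema corresponds to a generalized confluence (Geach) condition: ∀x ∀y (xR²y → ∃w (yR²w ∧ x = w)).
F1: fails — w2R²w0 but no w with w0R²w and w2=w.
F2: satisfies the condition.
F3: satisfies the condition.
F4: fails — oR²n but no w with nR²w and o=w.
Valid on: F2, F3.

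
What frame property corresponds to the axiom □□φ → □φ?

density: ∀x ∀y (Rxy → ∃z (Rxz ∧ Rzy))

This is the C4 axiom.
It corresponds to density: ∀x ∀y (Rxy → ∃z (Rxz ∧ Rzy)).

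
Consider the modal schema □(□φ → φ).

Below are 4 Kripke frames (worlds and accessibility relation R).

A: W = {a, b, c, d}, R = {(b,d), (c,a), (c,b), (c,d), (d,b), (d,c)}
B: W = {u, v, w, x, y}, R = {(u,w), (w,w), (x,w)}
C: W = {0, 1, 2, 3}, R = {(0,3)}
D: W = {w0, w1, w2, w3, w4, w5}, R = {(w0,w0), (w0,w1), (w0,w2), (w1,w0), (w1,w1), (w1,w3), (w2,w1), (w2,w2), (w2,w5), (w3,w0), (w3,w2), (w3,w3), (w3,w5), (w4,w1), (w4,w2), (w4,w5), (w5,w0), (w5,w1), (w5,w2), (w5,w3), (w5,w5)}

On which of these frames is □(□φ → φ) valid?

This is the axiom for shift-reflexivity; its first-order frame correspondent is ∀x ∀y (Rxy → Ryy).
A: fails — Rcd but not Rdd.
B: ✓.
C: fails — R03 but not R33.
D: ✓.

B, D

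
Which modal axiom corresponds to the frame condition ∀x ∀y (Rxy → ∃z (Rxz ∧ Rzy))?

□□s → □s

This is density; the standard corresponding axiom is C4: □□s → □s.
Suppose □□s→□s is valid. Take Rxy and set V(s)={w : xR²w}. Then □□s at x, so □s at x, so s at y, i.e. ∃z(Rxz∧Rzy).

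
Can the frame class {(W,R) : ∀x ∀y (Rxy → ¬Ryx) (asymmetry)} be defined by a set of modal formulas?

Modal frame validity is preserved under surjective bounded morphisms.
The 4-cycle (worlds a,b,c,d with a→b→c→d→a) is asymmetric. Mapping every world to a single reflexive point • is a surjective bounded morphism, and the reflexive point is not asymmetric (R•• but asymmetry requires ¬R••).
Hence asymmetry is not modally definable.

Not modally definable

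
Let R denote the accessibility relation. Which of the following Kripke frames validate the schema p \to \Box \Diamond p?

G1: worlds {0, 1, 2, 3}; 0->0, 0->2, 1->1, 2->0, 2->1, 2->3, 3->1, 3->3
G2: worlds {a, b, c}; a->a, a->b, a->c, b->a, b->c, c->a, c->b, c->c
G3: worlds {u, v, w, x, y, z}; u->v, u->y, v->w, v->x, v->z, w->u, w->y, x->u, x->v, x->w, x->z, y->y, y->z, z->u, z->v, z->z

Frame correspondent (Sahlqvist): \forall x \forall y (Rxy \to Ryx) — i.e. symmetry.
G1: fails — R31 but not R13.
G2: holds.
G3: fails — Ruv but not Rvu.
Valid on: G2.

G2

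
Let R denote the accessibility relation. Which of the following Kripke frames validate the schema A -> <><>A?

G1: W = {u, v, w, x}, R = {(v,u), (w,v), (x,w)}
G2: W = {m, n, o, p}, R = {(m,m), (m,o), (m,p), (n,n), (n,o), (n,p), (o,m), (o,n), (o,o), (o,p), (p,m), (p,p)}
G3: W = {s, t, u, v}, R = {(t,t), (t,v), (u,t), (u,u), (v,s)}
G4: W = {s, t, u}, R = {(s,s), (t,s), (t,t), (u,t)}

G2

This is the axiom for a generalized confluence (Geach) condition; its first-order frame correspondent is forall x exists w (x = w & x R^2 w).
G1: fails — at u but no t with u=t and uR²t.
G2: ✓.
G3: fails — at s but no w with s=w and sR²w.
G4: fails — at u but no w with u=w and uR²w.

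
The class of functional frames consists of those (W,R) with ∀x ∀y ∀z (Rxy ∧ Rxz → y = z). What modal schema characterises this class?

◇r → □r

A defining formula is ◇r → □r (the CD axiom).
Suppose ◇r→□r is valid. Take Rxy, Rxz and set V(r)={y}. Then ◇r at x, so □r at x, so r at z, i.e. z=y.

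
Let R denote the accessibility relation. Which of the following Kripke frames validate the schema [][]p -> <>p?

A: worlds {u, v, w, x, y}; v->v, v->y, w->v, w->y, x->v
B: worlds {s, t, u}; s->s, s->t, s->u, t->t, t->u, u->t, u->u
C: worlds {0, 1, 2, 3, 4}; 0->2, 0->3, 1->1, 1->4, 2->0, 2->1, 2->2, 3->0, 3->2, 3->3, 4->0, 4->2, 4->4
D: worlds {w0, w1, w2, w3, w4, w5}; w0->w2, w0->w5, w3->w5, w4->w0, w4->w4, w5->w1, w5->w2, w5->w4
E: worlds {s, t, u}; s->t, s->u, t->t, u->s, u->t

B, C, E

Frame correspondent (Sahlqvist): forall x exists w (x R^2 w & xRw) — i.e. a generalized confluence (Geach) condition.
A: fails — at u but no t with uR²t and uRt.
B: holds.
C: holds.
D: fails — at w1 but no w with w1R²w and w1Rw.
E: holds.
Valid on: B, C, E.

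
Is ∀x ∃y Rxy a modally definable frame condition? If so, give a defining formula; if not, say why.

The condition is seriality. A defining modal formula is □q → ◇q.
Suppose □q→◇q is valid. At any x set V(q)=W. Then □q at x, so ◇q at x, so x has a successor.

Definable; □q → ◇q defines it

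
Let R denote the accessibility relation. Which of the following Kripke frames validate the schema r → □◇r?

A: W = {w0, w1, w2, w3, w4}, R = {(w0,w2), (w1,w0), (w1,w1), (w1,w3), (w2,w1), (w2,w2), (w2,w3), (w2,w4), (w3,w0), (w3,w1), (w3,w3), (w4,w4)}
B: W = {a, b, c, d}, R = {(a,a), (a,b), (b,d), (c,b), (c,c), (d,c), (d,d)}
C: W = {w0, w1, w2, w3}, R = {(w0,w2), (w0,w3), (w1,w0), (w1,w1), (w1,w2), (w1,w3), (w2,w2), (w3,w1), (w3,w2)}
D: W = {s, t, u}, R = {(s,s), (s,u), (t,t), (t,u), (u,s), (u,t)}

D

The schema corresponds to symmetry: ∀x ∀y (Rxy → Ryx).
A: fails — Rw1w0 but not Rw0w1.
B: fails — Rdc but not Rcd.
C: fails — Rw1w2 but not Rw2w1.
D: condition met.
Valid on: D.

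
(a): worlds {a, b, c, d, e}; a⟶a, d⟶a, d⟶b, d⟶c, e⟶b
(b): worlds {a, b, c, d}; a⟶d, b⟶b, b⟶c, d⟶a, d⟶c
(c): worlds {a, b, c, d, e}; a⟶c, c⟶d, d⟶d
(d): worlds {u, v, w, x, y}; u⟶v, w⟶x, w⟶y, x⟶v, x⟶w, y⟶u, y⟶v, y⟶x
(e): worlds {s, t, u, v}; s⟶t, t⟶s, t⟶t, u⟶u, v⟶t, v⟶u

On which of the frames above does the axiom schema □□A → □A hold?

(e)

This is the axiom for density; its first-order frame correspondent is ∀x ∀y (Rxy → ∃z (Rxz ∧ Rzy)).
(a): fails — Reb but no z with Rez and Rzb.
(b): fails — Rdc but no z with Rdz and Rzc.
(c): fails — Rac but no z with Raz and Rzc.
(d): fails — Ruv but no z with Ruz and Rzv.
(e): satisfies the condition.
Valid on: (e).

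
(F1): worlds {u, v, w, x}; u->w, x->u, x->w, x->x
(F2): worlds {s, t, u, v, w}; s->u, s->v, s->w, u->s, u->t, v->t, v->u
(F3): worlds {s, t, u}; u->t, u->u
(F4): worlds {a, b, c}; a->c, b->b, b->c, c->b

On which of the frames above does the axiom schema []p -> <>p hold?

(F4)

The schema corresponds to seriality: forall x exists y Rxy.
(F1): fails — world v has no successor.
(F2): fails — world t has no successor.
(F3): fails — world s has no successor.
(F4): ✓.
Valid on: (F4).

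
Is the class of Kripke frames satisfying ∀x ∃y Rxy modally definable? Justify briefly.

Yes — defined by □r → ◇r

This is a Sahlqvist condition; the D axiom □r → ◇r defines it.
Suppose □r→◇r is valid. At any x set V(r)=W. Then □r at x, so ◇r at x, so x has a successor.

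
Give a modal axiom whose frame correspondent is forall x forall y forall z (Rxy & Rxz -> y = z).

◇s → □s

This is partial functionality; the standard corresponding axiom is CD: ◇s → □s.
Suppose ◇s→□s is valid. Take Rxy, Rxz and set V(s)={y}. Then ◇s at x, so □s at x, so s at z, i.e. z=y.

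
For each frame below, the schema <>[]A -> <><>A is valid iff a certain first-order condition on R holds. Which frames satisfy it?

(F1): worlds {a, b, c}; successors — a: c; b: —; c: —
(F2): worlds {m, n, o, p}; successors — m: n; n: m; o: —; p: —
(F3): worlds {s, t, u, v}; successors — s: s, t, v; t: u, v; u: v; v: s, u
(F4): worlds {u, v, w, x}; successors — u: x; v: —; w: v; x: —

This is the axiom for a generalized confluence (Geach) condition; its first-order frame correspondent is forall x forall y (xRy -> exists w (yRw & x R^2 w)).
(F1): fails — aRc but no w with cRw and aR²w.
(F2): condition met.
(F3): condition met.
(F4): fails — uRx but no t with xRt and uR²t.

(F2), (F3)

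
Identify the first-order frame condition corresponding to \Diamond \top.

◇⊤ holds at w iff w has a successor, so frame-validity of ◇⊤ is exactly seriality. Equivalently via □r → ◇r:
Suppose □r→◇r is valid. At any x set V(r)=W. Then □r at x, so ◇r at x, so x has a successor.

Seriality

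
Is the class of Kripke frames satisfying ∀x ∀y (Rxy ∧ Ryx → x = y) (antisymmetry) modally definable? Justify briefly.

Any modally definable frame class is closed under surjective bounded morphisms.
The 4-cycle (worlds w0,w1,w2,w3 with w0→w1→w2→w3→w0) is antisymmetric. Sending even-indexed worlds to • and odd-indexed worlds to ∘ is a surjective bounded morphism onto the two-world frame with •↔∘, which is not antisymmetric.
So the class is not modally definable.

No — not modally definable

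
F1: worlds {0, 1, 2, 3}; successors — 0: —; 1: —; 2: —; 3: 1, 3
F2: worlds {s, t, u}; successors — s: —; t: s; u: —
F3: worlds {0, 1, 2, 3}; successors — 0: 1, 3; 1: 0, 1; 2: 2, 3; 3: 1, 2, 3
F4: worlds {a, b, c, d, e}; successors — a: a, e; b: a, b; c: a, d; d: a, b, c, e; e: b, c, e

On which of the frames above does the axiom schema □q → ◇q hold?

F3, F4

Frame correspondent (Sahlqvist): ∀x ∃y Rxy — i.e. seriality.
F1: fails — world 0 has no successor.
F2: fails — world s has no successor.
F3: ✓.
F4: ✓.
Valid on: F3, F4.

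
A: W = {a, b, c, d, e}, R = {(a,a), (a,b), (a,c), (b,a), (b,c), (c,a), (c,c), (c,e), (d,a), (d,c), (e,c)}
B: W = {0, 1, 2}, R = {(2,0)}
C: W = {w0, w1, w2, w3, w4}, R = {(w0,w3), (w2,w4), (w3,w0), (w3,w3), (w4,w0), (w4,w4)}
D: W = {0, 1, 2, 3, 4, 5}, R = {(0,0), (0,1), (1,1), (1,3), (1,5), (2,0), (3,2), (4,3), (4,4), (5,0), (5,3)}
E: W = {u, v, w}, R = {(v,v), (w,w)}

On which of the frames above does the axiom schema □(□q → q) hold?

E

The schema corresponds to shift-reflexivity: ∀x ∀y (Rxy → Ryy).
A: fails — Rab but not Rbb.
B: fails — R20 but not R00.
C: fails — Rw3w0 but not Rw0w0.
D: fails — R32 but not R22.
E: satisfies the condition.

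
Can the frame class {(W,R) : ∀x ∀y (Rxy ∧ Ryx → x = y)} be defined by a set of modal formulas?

If a class were modally definable it would be closed under surjective bounded morphisms (Goldblatt–Thomason).
The 4-cycle (worlds w0,w1,w2,w3 with w0→w1→w2→w3→w0) is antisymmetric. Sending even-indexed worlds to s and odd-indexed worlds to t is a surjective bounded morphism onto the two-world frame with s↔t, which is not antisymmetric.
So no modal formula (or set of formulas) defines exactly the antisymmetric frames.

No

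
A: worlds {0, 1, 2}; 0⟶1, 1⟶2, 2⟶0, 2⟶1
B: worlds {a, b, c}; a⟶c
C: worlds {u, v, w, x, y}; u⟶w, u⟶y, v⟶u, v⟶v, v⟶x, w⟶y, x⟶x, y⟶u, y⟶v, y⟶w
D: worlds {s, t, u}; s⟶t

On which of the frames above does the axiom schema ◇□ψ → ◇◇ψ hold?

A, C

The schema corresponds to a generalized confluence (Geach) condition: ∀x ∀y (xRy → ∃w (yRw ∧ xR²w)).
A: ✓.
B: fails — aRc but no w with cRw and aR²w.
C: ✓.
D: fails — sRt but no w with tRw and sR²w.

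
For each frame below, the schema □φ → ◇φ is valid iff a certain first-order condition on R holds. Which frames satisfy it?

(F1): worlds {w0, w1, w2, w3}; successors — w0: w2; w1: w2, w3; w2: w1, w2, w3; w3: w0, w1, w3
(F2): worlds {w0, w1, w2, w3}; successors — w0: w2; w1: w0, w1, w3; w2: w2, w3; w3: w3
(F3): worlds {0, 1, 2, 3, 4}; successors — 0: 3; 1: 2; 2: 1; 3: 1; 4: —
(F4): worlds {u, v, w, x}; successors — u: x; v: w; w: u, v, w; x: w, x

(F1), (F2), (F4)

Frame correspondent (Sahlqvist): ∀x ∃y Rxy — i.e. seriality.
(F1): satisfies the condition.
(F2): satisfies the condition.
(F3): fails — world 4 has no successor.
(F4): satisfies the condition.
Valid on: (F1), (F2), (F4).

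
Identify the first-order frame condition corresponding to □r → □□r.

transitivity

Suppose □r→□□r is valid. Take Rxy, Ryz and set V(r)={w : Rxw}. Then □r at x, so □□r at x, so □r at y, so r at z, i.e. Rxz.
The converse is a direct semantic check.
So the correspondent is transitivity.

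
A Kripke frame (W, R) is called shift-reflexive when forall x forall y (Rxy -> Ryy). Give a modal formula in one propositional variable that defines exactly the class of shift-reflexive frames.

A defining formula is □(□q → q) (the T□ axiom).
Suppose □(□q→q) is valid. Take Rxy and set V(q)={w : Ryw}. Then at y, □q holds; since □(□q→q) at x, □q→q at y, so q at y, i.e. Ryy.

□(□q → q)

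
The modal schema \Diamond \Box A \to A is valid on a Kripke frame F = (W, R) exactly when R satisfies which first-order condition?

This is a form of the B axiom.
Its frame correspondent is symmetry — \forall x \forall y (Rxy \to Ryx).

symmetry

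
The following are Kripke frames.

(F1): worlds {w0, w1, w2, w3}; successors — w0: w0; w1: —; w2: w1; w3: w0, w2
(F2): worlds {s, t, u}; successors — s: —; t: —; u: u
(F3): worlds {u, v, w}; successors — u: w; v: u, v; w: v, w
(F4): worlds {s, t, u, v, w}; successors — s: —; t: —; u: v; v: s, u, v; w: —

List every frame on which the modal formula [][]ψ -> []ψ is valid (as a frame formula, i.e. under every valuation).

Frame correspondent (Sahlqvist): forall x forall y (Rxy -> exists z (Rxz & Rzy)) — i.e. density.
(F1): fails — Rw3w2 but no z with Rw3z and Rzw2.
(F2): ✓.
(F3): ✓.
(F4): ✓.

(F2), (F3), (F4)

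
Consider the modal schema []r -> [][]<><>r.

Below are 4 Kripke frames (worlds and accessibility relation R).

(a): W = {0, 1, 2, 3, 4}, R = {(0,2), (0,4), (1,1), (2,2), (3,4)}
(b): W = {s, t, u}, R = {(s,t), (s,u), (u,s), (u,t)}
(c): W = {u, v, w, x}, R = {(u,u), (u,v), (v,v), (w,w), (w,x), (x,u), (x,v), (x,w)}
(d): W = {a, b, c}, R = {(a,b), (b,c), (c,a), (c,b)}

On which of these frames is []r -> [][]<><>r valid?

The schema corresponds to a generalized confluence (Geach) condition: forall x forall z (x R^2 z -> exists w (xRw & z R^2 w)).
(a): holds.
(b): fails — sR²t but no w with sRw and tR²w.
(c): fails — wR²u but no t with wRt and uR²t.
(d): fails — bR²b but no w with bRw and bR²w.
Valid on: (a).

(a)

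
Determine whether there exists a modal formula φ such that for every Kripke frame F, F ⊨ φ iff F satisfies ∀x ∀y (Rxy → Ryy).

This is a Sahlqvist condition; the T□ axiom □(□p → p) defines it.
Suppose □(□p→p) is valid. Take Rxy and set V(p)={w : Ryw}. Then at y, □p holds; since □(□p→p) at x, □p→p at y, so p at y, i.e. Ryy.

Yes, by □(□p → p)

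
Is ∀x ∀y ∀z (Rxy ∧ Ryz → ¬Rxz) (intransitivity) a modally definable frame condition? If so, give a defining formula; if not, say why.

Modal frame validity is preserved under surjective bounded morphisms.
The 7-cycle (worlds a,b,c,d,e,f,g with a→b→c→d→e→f→g→a) is intransitive. Mapping every world to a single reflexive point • is a surjective bounded morphism; the reflexive point is not intransitive (R••∧R•• but R••).
Hence intransitivity is not modally definable.

No — not modally definable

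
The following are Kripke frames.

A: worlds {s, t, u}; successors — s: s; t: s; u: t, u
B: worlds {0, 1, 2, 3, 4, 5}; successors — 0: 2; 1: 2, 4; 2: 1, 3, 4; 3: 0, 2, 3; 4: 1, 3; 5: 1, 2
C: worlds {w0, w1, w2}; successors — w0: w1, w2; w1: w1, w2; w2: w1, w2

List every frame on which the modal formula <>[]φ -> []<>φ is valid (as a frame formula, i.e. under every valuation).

Frame correspondent (Sahlqvist): forall x forall y forall z (Rxy & Rxz -> exists w (Ryw & Rzw)) — i.e. convergence.
A: fails — Rut and Ruu but t and u have no common successor.
B: fails — R21 and R24 but 1 and 4 have no common successor.
C: ✓.

C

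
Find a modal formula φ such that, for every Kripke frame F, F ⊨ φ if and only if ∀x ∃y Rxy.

This is seriality; the standard corresponding axiom is D: □p → ◇p.
Suppose □p→◇p is valid. At any x set V(p)=W. Then □p at x, so ◇p at x, so x has a successor.

□p → ◇p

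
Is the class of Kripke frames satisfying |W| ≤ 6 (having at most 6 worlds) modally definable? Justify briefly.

If a class were modally definable it would be closed under disjoint unions (Goldblatt–Thomason).
Any modal formula valid on each of 7 disjoint one-world frames is valid on their disjoint union (validity is preserved under disjoint unions). Each one-world frame has |W|=1≤6, but the union has |W|=7.
So the class is not modally definable.

Not modally definable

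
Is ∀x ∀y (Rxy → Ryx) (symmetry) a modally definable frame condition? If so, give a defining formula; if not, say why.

Yes, by p → □◇p

The condition is symmetry. A defining modal formula is p → □◇p.
Suppose p→□◇p is valid. Take Rxy and set V(p)={x}. Then p at x, so □◇p at x, so ◇p at y, so some z with Ryz has p; z=x, i.e. Ryx.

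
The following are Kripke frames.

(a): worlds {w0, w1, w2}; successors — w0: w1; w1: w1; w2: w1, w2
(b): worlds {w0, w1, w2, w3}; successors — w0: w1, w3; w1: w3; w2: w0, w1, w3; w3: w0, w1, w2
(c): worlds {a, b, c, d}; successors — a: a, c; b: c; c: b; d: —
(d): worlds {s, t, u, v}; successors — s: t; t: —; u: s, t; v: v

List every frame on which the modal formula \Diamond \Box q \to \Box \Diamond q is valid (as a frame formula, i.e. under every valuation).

Frame correspondent (Sahlqvist): \forall x \forall y \forall z (Rxy \wedge Rxz \to \exists w (Ryw \wedge Rzw)) — i.e. convergence.
(a): condition met.
(b): fails — Rw0w1 and Rw0w3 but w1 and w3 have no common successor.
(c): fails — Raa and Rac but a and c have no common successor.
(d): fails — Rst and Rst but t and t have no common successor.

(a)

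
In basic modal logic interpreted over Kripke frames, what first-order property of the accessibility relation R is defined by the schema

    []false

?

□⊥ is valid iff no world has any successor (otherwise □⊥ fails at any world with one).

emptiness of R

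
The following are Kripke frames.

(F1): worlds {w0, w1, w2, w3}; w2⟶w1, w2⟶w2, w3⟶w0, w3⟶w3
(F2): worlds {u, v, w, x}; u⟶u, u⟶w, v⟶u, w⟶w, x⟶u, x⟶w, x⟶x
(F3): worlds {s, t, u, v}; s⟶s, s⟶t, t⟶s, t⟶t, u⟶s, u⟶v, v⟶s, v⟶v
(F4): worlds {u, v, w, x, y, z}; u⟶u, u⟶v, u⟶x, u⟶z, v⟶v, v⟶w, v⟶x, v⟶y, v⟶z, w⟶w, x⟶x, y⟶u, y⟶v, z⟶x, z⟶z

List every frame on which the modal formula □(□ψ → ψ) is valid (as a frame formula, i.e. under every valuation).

This is the axiom for shift-reflexivity; its first-order frame correspondent is ∀x ∀y (Rxy → Ryy).
(F1): fails — Rw3w0 but not Rw0w0.
(F2): ✓.
(F3): ✓.
(F4): fails — Rvy but not Ryy.

(F2), (F3)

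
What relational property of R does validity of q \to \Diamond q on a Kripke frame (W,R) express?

Equivalently (dual form): □q → q.
Suppose □q→q is valid. At any x set V(q)={w : Rxw}. Then □q holds at x, so q holds at x, i.e. Rxx.
Conversely, any frame satisfying \forall x Rxx validates the schema.
So the correspondent is reflexivity.

reflexivity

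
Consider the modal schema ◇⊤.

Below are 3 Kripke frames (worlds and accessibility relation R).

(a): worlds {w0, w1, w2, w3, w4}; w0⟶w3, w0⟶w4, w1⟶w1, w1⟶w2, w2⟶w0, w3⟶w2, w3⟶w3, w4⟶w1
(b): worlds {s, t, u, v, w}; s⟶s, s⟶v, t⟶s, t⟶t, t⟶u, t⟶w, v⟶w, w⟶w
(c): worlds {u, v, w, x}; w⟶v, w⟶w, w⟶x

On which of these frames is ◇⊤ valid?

(a)

The schema corresponds to seriality: ∀x ∃y Rxy.
(a): holds.
(b): fails — world u has no successor.
(c): fails — world u has no successor.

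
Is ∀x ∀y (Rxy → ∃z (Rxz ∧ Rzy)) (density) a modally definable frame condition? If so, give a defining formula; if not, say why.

Yes — defined by □□r → □r

Yes: it is density, defined by the C4 schema □□r → □r.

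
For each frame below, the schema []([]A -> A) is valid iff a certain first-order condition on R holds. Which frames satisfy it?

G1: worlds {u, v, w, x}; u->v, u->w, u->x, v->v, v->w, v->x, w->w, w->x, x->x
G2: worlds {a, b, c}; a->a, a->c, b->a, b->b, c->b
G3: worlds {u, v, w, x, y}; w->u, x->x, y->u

G1

Frame correspondent (Sahlqvist): forall x forall y (Rxy -> Ryy) — i.e. shift-reflexivity.
G1: condition met.
G2: fails — Rac but not Rcc.
G3: fails — Ryu but not Ruu.
Valid on: G1.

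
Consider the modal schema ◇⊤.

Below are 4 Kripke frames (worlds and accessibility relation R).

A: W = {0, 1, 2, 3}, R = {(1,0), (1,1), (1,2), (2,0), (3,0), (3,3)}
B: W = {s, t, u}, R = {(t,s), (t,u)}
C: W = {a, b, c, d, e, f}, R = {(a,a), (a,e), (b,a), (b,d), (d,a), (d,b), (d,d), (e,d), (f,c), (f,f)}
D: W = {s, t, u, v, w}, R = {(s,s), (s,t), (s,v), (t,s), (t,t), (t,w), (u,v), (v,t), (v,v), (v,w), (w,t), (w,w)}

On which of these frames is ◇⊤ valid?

Frame correspondent (Sahlqvist): ∀x ∃y Rxy — i.e. seriality.
A: fails — world 0 has no successor.
B: fails — world s has no successor.
C: fails — world c has no successor.
D: ✓.

D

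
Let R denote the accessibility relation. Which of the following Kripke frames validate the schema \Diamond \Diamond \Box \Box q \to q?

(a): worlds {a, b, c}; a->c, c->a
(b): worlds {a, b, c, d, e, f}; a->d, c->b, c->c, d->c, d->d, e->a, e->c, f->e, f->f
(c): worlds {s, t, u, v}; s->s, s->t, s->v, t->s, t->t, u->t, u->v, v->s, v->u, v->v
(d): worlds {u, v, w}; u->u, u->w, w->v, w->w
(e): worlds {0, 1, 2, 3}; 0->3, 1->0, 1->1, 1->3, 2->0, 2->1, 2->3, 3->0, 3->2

This is the axiom for a generalized confluence (Geach) condition; its first-order frame correspondent is \forall x \forall y (x R^2 y \to \exists w (y R^2 w \wedge x = w)).
(a): holds.
(b): fails — aR²c but no w with cR²w and a=w.
(c): fails — uR²t but no w with tR²w and u=w.
(d): fails — uR²v but no t with vR²t and u=t.
(e): fails — 1R²0 but no w with 0R²w and 1=w.

(a)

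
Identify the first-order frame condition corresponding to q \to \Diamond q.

Replacing q by ¬q and contraposing gives the equivalent schema □q → q.
Suppose □q→q is valid. At any x set V(q)={w : Rxw}. Then □q holds at x, so q holds at x, i.e. Rxx.

reflexivity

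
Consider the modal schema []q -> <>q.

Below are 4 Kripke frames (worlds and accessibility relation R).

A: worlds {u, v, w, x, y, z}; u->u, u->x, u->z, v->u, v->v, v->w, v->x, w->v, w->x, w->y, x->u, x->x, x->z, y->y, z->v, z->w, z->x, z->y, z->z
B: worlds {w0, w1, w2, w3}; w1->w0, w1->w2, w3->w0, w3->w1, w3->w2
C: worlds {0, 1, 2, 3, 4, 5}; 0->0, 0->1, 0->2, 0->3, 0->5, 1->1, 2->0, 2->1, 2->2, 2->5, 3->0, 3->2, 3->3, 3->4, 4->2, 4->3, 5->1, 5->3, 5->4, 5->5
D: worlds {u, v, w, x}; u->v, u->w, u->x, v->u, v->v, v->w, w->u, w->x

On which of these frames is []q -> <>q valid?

Frame correspondent (Sahlqvist): forall x exists y Rxy — i.e. seriality.
A: ✓.
B: fails — world w0 has no successor.
C: ✓.
D: fails — world x has no successor.

A, C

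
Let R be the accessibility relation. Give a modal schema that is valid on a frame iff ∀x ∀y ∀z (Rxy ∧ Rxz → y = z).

The condition is partial functionality. The CD schema ◇q → □q defines it.
Suppose ◇q→□q is valid. Take Rxy, Rxz and set V(q)={y}. Then ◇q at x, so □q at x, so q at z, i.e. z=y.

◇q → □q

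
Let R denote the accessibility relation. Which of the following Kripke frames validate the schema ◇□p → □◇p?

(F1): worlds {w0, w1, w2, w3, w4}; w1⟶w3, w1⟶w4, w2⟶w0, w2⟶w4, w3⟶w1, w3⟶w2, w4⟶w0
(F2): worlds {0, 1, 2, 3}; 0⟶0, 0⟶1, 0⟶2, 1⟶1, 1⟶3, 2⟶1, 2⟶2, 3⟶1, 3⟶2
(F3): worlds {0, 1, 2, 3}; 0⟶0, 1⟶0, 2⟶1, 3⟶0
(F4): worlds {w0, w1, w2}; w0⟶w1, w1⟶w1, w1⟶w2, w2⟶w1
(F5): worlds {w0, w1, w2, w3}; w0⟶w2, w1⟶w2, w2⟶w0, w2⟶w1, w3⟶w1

(F2), (F3), (F4), (F5)

Frame correspondent (Sahlqvist): ∀x ∀y ∀z (Rxy ∧ Rxz → ∃w (Ryw ∧ Rzw)) — i.e. convergence.
(F1): fails — Rw1w3 and Rw1w4 but w3 and w4 have no common successor.
(F2): ✓.
(F3): ✓.
(F4): ✓.
(F5): ✓.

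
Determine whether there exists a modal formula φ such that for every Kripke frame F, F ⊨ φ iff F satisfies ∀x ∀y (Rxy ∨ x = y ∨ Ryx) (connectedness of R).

If a class were modally definable it would be closed under disjoint unions (Goldblatt–Thomason).
Take 2 disjoint single-world reflexive frames: each is trivially connected, but their disjoint union has 2 worlds with no edge between distinct components, so it is not connected.
Hence connectedness of R is not modally definable.

No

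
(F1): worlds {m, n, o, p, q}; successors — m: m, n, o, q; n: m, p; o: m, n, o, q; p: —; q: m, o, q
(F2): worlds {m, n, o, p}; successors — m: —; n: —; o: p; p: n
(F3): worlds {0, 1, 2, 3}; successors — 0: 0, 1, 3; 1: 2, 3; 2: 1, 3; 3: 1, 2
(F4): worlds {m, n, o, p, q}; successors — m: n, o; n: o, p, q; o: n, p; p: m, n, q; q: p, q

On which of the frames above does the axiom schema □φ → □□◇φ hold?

Frame correspondent (Sahlqvist): ∀x ∀z (xR²z → ∃w (xRw ∧ zRw)) — i.e. a generalized confluence (Geach) condition.
(F1): fails — mR²p but no w with mRw and pRw.
(F2): fails — oR²n but no w with oRw and nRw.
(F3): ✓.
(F4): fails — mR²q but no w with mRw and qRw.
Valid on: (F3).

(F3)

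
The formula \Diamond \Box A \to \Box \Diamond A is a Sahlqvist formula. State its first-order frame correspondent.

This schema is the .2 axiom.
Its frame correspondent is convergence — \forall x \forall y \forall z (Rxy \wedge Rxz \to \exists w (Ryw \wedge Rzw)).

convergence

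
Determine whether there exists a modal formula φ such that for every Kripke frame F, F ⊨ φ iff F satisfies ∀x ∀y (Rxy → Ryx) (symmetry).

Yes — defined by p → □◇p

This is a Sahlqvist condition; the B axiom p → □◇p defines it.
Suppose p→□◇p is valid. Take Rxy and set V(p)={x}. Then p at x, so □◇p at x, so ◇p at y, so some z with Ryz has p; z=x, i.e. Ryx.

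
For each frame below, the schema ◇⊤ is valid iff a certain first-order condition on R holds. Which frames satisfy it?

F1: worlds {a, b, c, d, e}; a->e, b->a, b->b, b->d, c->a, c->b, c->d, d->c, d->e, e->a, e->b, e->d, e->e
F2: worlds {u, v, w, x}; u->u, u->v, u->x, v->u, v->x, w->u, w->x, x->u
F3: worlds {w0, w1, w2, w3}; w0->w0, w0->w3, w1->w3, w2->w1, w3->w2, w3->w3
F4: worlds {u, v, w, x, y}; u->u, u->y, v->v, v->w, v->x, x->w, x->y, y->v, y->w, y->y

F1, F2, F3

This is the axiom for seriality; its first-order frame correspondent is ∀x ∃y Rxy.
F1: satisfies the condition.
F2: satisfies the condition.
F3: satisfies the condition.
F4: fails — world w has no successor.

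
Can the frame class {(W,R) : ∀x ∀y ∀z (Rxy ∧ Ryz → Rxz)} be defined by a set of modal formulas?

Definable; □q → □□q defines it

This is a Sahlqvist condition; the 4 axiom □q → □□q defines it.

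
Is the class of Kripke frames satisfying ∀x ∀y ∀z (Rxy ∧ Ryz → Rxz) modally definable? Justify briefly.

Definable; □p → □□p defines it

This is a Sahlqvist condition; the 4 axiom □p → □□p defines it.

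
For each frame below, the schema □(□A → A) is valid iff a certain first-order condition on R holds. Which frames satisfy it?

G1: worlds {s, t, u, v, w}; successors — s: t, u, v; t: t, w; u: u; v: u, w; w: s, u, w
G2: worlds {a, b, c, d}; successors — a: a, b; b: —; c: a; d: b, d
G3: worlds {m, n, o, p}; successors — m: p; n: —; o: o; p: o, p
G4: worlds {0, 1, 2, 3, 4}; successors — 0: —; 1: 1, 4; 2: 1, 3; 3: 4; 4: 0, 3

This is the axiom for shift-reflexivity; its first-order frame correspondent is ∀x ∀y (Rxy → Ryy).
G1: fails — Rsv but not Rvv.
G2: fails — Rab but not Rbb.
G3: satisfies the condition.
G4: fails — R34 but not R44.
Valid on: G3.

G3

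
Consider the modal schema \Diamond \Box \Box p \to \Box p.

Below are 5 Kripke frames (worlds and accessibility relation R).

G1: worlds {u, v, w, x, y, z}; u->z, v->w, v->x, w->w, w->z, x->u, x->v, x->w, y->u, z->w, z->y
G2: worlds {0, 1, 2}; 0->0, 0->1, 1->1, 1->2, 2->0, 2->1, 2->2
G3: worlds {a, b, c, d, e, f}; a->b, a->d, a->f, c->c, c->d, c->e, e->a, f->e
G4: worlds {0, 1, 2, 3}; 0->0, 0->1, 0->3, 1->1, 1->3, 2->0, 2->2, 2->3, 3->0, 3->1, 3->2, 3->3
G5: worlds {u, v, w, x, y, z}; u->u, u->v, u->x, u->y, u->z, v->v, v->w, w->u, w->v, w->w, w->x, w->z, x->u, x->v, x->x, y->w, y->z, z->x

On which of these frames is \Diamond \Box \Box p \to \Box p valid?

The schema corresponds to a generalized confluence (Geach) condition: \forall x \forall y \forall z ((xRy \wedge xRz) \to \exists w (y R^2 w \wedge z = w)).
G1: fails — vRw, vRx but no t with wR²t and x=t.
G2: satisfies the condition.
G3: fails — aRb, aRb but no w with bR²w and b=w.
G4: satisfies the condition.
G5: fails — uRv, uRy but no t with vR²t and y=t.
Valid on: G2, G4.

G2, G4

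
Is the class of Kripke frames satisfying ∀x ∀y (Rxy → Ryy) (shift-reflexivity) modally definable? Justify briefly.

This is a Sahlqvist condition; the T□ axiom □(□r → r) defines it.
Suppose □(□r→r) is valid. Take Rxy and set V(r)={w : Ryw}. Then at y, □r holds; since □(□r→r) at x, □r→r at y, so r at y, i.e. Ryy.

Definable; □(□r → r) defines it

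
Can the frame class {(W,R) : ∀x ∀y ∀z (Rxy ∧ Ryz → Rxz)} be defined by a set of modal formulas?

The condition is transitivity. A defining modal formula is □q → □□q.
Suppose □q→□□q is valid. Take Rxy, Ryz and set V(q)={w : Rxw}. Then □q at x, so □□q at x, so □q at y, so q at z, i.e. Rxz.

Definable; □q → □□q defines it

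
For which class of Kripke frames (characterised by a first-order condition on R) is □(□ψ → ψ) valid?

Suppose □(□ψ→ψ) is valid. Take Rxy and set V(ψ)={w : Ryw}. Then at y, □ψ holds; since □(□ψ→ψ) at x, □ψ→ψ at y, so ψ at y, i.e. Ryy.

shift-reflexivity: ∀x ∀y (Rxy → Ryy)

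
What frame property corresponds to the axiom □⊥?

□⊥ is valid iff no world has any successor (otherwise □⊥ fails at any world with one).
Conversely, on a frame with emptiness of R the schema holds at every world under every valuation.
So the correspondent is emptiness of R.

emptiness of R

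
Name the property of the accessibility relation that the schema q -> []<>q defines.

Symmetry

Suppose q→□◇q is valid. Take Rxy and set V(q)={x}. Then q at x, so □◇q at x, so ◇q at y, so some z with Ryz has q; z=x, i.e. Ryx.
The converse is a direct semantic check.
So the correspondent is symmetry.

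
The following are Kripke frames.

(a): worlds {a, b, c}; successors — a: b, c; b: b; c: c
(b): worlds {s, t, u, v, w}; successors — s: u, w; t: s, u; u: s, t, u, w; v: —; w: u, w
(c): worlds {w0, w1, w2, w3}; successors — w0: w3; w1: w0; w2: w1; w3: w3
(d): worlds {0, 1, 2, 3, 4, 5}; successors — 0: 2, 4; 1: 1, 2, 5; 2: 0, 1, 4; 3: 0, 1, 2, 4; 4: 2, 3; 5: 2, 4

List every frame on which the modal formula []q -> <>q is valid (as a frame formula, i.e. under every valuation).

Frame correspondent (Sahlqvist): forall x exists y Rxy — i.e. seriality.
(a): ✓.
(b): fails — world v has no successor.
(c): ✓.
(d): ✓.
Valid on: (a), (c), (d).

(a), (c), (d)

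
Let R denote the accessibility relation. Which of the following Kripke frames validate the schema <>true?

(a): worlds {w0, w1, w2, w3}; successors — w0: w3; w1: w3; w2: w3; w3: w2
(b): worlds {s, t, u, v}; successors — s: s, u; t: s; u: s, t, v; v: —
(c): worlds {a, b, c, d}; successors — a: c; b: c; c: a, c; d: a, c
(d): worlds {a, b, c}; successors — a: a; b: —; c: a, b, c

(a), (c)

The schema corresponds to seriality: forall x exists y Rxy.
(a): holds.
(b): fails — world v has no successor.
(c): holds.
(d): fails — world b has no successor.
Valid on: (a), (c).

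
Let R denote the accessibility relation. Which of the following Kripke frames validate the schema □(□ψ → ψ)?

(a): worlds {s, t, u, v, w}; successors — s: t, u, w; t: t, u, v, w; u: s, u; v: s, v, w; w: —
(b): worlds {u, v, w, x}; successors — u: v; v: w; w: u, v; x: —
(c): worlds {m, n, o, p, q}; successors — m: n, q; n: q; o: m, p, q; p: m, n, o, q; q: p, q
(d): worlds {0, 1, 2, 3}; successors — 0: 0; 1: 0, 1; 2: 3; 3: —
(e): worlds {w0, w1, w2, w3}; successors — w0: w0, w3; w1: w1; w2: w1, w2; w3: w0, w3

The schema corresponds to shift-reflexivity: ∀x ∀y (Rxy → Ryy).
(a): fails — Rus but not Rss.
(b): fails — Ruv but not Rvv.
(c): fails — Rom but not Rmm.
(d): fails — R23 but not R33.
(e): condition met.

(e)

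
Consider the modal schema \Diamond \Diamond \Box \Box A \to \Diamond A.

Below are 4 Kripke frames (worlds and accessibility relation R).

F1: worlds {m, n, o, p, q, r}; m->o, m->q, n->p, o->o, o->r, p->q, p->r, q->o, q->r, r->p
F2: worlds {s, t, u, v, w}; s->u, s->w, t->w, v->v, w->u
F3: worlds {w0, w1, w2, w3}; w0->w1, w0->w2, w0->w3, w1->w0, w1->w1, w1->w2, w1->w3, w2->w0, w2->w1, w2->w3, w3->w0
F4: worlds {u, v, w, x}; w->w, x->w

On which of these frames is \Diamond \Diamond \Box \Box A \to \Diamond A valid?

This is the axiom for a generalized confluence (Geach) condition; its first-order frame correspondent is \forall x \forall y (x R^2 y \to \exists w (y R^2 w \wedge xRw)).
F1: fails — nR²r but no w with rR²w and nRw.
F2: fails — sR²u but no w* with uR²w* and sRw*.
F3: fails — w3R²w3 but no w with w3R²w and w3Rw.
F4: satisfies the condition.

F4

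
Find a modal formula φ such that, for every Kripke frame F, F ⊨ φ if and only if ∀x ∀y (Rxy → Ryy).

□(□q → q)

A defining formula is □(□q → q) (the T□ axiom).
Suppose □(□q→q) is valid. Take Rxy and set V(q)={w : Ryw}. Then at y, □q holds; since □(□q→q) at x, □q→q at y, so q at y, i.e. Ryy.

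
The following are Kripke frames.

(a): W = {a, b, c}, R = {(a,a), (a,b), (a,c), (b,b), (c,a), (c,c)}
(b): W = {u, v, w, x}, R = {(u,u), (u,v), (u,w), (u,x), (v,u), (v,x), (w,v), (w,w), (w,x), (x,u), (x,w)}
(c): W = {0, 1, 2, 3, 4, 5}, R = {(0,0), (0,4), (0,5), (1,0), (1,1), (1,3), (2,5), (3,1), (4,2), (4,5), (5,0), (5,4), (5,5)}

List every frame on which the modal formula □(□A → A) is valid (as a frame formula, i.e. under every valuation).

(a)

This is the axiom for shift-reflexivity; its first-order frame correspondent is ∀x ∀y (Rxy → Ryy).
(a): ✓.
(b): fails — Ruv but not Rvv.
(c): fails — R04 but not R44.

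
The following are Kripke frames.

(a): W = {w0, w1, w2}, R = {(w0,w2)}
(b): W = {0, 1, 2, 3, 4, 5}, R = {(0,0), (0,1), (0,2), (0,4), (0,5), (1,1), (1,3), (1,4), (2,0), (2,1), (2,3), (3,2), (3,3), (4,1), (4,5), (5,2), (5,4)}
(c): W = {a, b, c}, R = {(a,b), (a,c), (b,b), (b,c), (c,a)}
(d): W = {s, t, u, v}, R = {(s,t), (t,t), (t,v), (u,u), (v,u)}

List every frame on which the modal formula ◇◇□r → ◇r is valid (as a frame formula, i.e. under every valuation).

(a)

The schema corresponds to a generalized confluence (Geach) condition: ∀x ∀y (xR²y → ∃w (yRw ∧ xRw)).
(a): condition met.
(b): fails — 2R²5 but no w with 5Rw and 2Rw.
(c): fails — aR²c but no w with cRw and aRw.
(d): fails — sR²v but no w with vRw and sRw.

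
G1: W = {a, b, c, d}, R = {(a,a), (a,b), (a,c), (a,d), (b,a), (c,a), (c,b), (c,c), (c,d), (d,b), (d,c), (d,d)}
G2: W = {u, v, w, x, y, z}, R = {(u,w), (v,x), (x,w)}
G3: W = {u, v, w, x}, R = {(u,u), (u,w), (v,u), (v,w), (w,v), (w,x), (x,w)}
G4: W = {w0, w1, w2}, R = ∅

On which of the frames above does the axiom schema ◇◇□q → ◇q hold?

G4

Frame correspondent (Sahlqvist): ∀x ∀y (xR²y → ∃w (yRw ∧ xRw)) — i.e. a generalized confluence (Geach) condition.
G1: fails — bR²d but no w with dRw and bRw.
G2: fails — vR²w but no t with wRt and vRt.
G3: fails — uR²w but no t with wRt and uRt.
G4: holds.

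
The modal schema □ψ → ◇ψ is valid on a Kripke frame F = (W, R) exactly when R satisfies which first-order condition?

Suppose □ψ→◇ψ is valid. At any x set V(ψ)=W. Then □ψ at x, so ◇ψ at x, so x has a successor.

seriality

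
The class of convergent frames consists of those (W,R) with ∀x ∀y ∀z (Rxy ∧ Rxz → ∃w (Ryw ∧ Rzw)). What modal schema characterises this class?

The condition is convergence. The .2 schema ◇□p → □◇p defines it.
Suppose ◇□p→□◇p is valid. Take Rxy, Rxz and set V(p)={w : Ryw}. Then □p at y so ◇□p at x, so □◇p at x, so ◇p at z, giving w with Rzw and Ryw.

◇□p → □◇p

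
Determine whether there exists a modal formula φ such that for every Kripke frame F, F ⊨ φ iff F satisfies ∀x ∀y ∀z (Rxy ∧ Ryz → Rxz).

Yes: it is transitivity, defined by the 4 schema □p → □□p.
Suppose □p→□□p is valid. Take Rxy, Ryz and set V(p)={w : Rxw}. Then □p at x, so □□p at x, so □p at y, so p at z, i.e. Rxz.

Yes, by □p → □□p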